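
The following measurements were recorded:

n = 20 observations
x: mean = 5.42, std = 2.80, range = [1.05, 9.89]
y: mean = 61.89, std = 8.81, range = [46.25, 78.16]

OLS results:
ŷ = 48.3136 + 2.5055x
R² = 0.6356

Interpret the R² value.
About 63.56% of the variability in y is accounted for by the regression on x (R² = 0.6356) — a moderate linear fit.

R² = 1 − SS_res/SS_tot compares the residual scatter to the total scatter of y about its mean.

Here R² = 0.6356:
- Explained: 63.56% of the variation in y
- Unexplained (residual): 100% − 63.56% = 36.44%
- Rule of thumb (below 0.3 weak; 0.3 to below 0.7 moderate; 0.7 and above strong) → moderate

Equivalently, for simple linear regression R² = r², so |r| = √0.6356 ≈ 0.7972.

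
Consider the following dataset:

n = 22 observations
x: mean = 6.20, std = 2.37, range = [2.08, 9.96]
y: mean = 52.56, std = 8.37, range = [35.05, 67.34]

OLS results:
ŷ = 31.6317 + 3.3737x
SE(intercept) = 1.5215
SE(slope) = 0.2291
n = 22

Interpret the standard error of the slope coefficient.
SE(β̂₁) = 0.2291 is the estimated standard deviation of the slope estimate across repeated samples; relative to β̂₁ = 3.3737 that is 6.8%, a precise estimate.

SE(β̂₁) = 0.2291 says: if we drew many samples of n = 22 from the same population and refit each time, the fitted slopes would scatter with a standard deviation of roughly 0.2291 around the true β₁.

Relative precision:
- SE / |β̂₁| = 0.2291 / 3.3737 = 6.8%
- Rule of thumb (under 20%: precise; 20% to under 50%: moderately precise; 50% or more: imprecise) → precise

Link to the t-test: t = β̂₁ / SE(β̂₁) = 3.3737 / 0.2291 = 14.7259, the statistic for H₀: β₁ = 0.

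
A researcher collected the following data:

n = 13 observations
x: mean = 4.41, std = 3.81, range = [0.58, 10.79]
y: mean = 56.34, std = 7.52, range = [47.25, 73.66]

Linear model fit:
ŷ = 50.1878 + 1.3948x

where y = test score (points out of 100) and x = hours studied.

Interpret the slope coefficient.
For each additional hour of study time, predicted test score increases by approximately 1.3948 points.

β₁ = 1.3948 is the change in predicted test score (points) per additional hour of study time.

Interpretation:
- Study time up by 1 hour → predicted test score increases by 1.3948 points
- The effect is assumed constant over the observed range of x (linearity)
- The slope describes association in these data, not necessarily a causal effect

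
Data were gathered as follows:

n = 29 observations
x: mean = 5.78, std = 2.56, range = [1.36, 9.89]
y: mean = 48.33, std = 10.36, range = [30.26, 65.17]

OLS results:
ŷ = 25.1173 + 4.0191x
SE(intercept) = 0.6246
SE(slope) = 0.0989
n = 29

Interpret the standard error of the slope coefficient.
SE(β̂₁) = 0.0989 is the estimated standard deviation of the slope estimate across repeated samples; relative to β̂₁ = 4.0191 that is 2.5%, a precise estimate.

SE(β̂₁) = s / √Sxx, where s is the residual standard deviation and Sxx = Σ(x − x̄)². It is the yardstick for how far β̂₁ = 4.0191 could plausibly be from the true slope.

Relative precision:
- SE / |β̂₁| = 0.0989 / 4.0191 = 2.5%
- Rule of thumb (under 20%: precise; 20% to under 50%: moderately precise; 50% or more: imprecise) → precise

Link to interval estimation: a confidence interval for β₁ is β̂₁ ± t* × 0.0989, so SE sets the half-width per unit of t*.

What drives SE(β̂₁): wider spread of x values → smaller SE; larger n (here n = 29) → smaller SE.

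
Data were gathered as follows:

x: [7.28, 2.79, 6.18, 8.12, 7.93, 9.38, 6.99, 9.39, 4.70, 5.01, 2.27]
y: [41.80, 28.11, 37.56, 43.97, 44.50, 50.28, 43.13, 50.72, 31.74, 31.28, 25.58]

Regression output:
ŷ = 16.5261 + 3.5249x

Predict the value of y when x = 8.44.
ŷ = 46.2763

Plug x = 8.44 into the fitted line:

ŷ = 16.5261 + 3.5249 × 8.44
ŷ = 16.5261 + 29.7502
ŷ = 46.2763

This is a point prediction; actual observations scatter around it by roughly the residual standard deviation.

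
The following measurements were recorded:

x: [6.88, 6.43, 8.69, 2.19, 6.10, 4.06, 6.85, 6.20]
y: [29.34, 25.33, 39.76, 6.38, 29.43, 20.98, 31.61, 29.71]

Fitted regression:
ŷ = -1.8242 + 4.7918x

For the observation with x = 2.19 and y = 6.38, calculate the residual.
Residual = -2.2898

The residual is the difference between the actual value and the predicted value:

Residual = y - ŷ

Step 1: Calculate predicted value
ŷ = -1.8242 + 4.7918 × 2.19
ŷ = 8.6698

Step 2: Calculate residual
Residual = 6.38 - 8.6698
Residual = -2.2898

Sign check: y < ŷ, so the point is below the line and the fit overestimates here.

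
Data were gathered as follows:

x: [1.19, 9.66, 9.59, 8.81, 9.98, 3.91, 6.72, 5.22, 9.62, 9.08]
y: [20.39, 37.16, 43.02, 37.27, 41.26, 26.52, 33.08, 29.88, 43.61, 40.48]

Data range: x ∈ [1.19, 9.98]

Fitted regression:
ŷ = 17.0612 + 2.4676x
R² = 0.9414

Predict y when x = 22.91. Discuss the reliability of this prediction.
The equation gives ŷ = 73.5939; however x = 22.91 is 12.93 units above the observed range, so this extrapolated value should not be trusted.

Prediction calculation:
ŷ = 17.0612 + 2.4676 × 22.91
ŷ = 73.5939

Reliability:
- Data range: x ∈ [1.19, 9.98]
- Prediction point: x = 22.91 is 12.93 units above the observed range → this is EXTRAPOLATION, not interpolation

Why that matters here:
- There are no observations near this x to validate the fitted line there
- The standard error of prediction grows with (x − x̄)², and x = 22.91 is far from x̄ = 7.38
- The linear relationship may not hold outside the observed range

The R² = 0.9414 only validates the fit within [1.19, 9.98]; treat ŷ = 73.5939 with caution.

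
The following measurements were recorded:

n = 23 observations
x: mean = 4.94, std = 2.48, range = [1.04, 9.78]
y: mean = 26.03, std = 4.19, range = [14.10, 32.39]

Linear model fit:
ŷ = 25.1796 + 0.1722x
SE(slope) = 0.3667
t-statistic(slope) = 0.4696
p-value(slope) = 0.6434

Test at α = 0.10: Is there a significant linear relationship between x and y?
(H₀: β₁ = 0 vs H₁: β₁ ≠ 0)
p-value = 0.6434 ≥ α = 0.10, so we fail to reject H₀. The relationship is not significant.

Hypothesis test for the slope coefficient:

H₀: β₁ = 0 (no linear relationship)
H₁: β₁ ≠ 0 (linear relationship exists)

Test statistic: t = β̂₁ / SE(β̂₁) = 0.1722 / 0.3667 = 0.4696

The p-value (0.6434) is the probability, under H₀, of a t-statistic at least as extreme as |t| = 0.4696 (two-sided, df = n − 2 = 21).

Decision rule: reject H₀ if p-value < α.
p-value = 0.6434 ≥ α = 0.10 → fail to reject H₀.

There is not sufficient evidence at the 10% significance level to conclude that a linear relationship exists between x and y.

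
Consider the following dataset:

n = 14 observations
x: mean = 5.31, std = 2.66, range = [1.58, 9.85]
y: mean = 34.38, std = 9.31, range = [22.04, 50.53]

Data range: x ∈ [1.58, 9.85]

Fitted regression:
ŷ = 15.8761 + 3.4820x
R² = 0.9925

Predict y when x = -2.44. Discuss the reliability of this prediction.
The equation gives ŷ = 7.3800; however x = -2.44 is 4.02 units below the observed range, so this extrapolated value should not be trusted.

Prediction calculation:
ŷ = 15.8761 + 3.4820 × (-2.44)
ŷ = 7.3800

Reliability:
- Data range: x ∈ [1.58, 9.85]
- Prediction point: x = -2.44 is 4.02 units below the observed range → this is EXTRAPOLATION, not interpolation

Why that matters here:
- The linear relationship may not hold outside the observed range
- The standard error of prediction grows with (x − x̄)², and x = -2.44 is far from x̄ = 5.31
- Real relationships often flatten, saturate, or turn nonlinear at extremes

The R² = 0.9925 only validates the fit within [1.58, 9.85]; treat ŷ = 7.3800 with caution.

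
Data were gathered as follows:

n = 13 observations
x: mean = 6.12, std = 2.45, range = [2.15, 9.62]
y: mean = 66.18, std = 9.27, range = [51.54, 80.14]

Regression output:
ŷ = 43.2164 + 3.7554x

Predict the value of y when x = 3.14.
ŷ = 55.0084

To predict y for x = 3.14, substitute into the regression equation:

ŷ = 43.2164 + 3.7554 × 3.14
ŷ = 43.2164 + 11.7920
ŷ = 55.0084

This is the fitted mean response at that x — an individual observation would come with a wider prediction interval.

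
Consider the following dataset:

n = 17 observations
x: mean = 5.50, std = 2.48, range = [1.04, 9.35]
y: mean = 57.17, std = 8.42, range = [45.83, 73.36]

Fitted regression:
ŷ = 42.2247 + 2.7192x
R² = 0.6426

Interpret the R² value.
The model explains 64.26% of the variance in y (R² = 0.6426), leaving 35.74% unexplained; the fit is moderate.

R² = 1 − SS_res/SS_tot compares the residual scatter to the total scatter of y about its mean.

Here R² = 0.6426:
- Explained: 64.26% of the variation in y
- Unexplained (residual): 100% − 64.26% = 35.74%
- Rule of thumb (below 0.3 weak; 0.3 to below 0.7 moderate; 0.7 and above strong) → moderate

Equivalently, for simple linear regression R² = r², so |r| = √0.6426 ≈ 0.8016.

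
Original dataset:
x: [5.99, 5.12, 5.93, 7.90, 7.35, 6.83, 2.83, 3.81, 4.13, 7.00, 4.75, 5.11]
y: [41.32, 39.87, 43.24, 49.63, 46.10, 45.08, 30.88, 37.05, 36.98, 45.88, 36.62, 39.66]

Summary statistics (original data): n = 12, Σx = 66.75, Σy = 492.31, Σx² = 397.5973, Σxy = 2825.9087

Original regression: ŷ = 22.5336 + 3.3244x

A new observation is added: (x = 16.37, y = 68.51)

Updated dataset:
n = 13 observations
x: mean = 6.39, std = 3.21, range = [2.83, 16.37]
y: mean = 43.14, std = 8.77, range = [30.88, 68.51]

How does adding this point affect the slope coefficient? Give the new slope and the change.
The slope changes from 3.3244 to 2.6963 (change of -0.6281, or -18.9%).

The new point has HIGH LEVERAGE: x = 16.37 is far from the original mean x̄ = 66.75/12 ≈ 5.56 (original range [2.83, 7.90]).

Step 1: Update the sums with the new point (n goes from 12 to 13)
Σx  = 66.75 + 16.37 = 83.12
Σy  = 492.31 + 68.51 = 560.82
Σx² = 397.5973 + 16.37² = 397.5973 + 267.9769 = 665.5742
Σxy = 2825.9087 + 16.37×68.51 = 2825.9087 + 1121.5087 = 3947.4174

Step 2: Recompute the slope with b₁ = (nΣxy − ΣxΣy) / (nΣx² − (Σx)²)
Numerator   = 13×3947.4174 − 83.12×560.82 = 51316.4262 − 46615.3584 = 4701.0678
Denominator = 13×665.5742 − 83.12² = 8652.4646 − 6908.9344 = 1743.5302
b₁(new) = 4701.0678 / 1743.5302 = 2.6963

(Same formula on the original sums: (12×2825.9087 − 66.75×492.31) / (12×397.5973 − 66.75²) = 1049.2119 / 315.6051 = 3.3244, matching the given fit.)

Step 3: Change in slope
Δβ₁ = 2.6963 − 3.3244 = -0.6281
Relative change = -0.6281 / 3.3244 × 100% = -18.9%
→ the slope decreases when the point is added.

A high-leverage point only changes the slope if it is off the original line; here y = 68.51 is below the original trend, so the slope decreases.
In practice: refit with and without it and report both if conclusions differ; examine leverage (hᵢ) and Cook's distance rather than deleting it automatically.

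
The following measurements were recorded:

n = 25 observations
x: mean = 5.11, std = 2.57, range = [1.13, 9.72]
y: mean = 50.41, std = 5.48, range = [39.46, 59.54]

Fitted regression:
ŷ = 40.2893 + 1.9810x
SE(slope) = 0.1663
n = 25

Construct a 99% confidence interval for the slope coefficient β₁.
The 99% CI for β₁ is (1.5141, 2.4479)

Confidence interval for the slope:

The 99% CI for β₁ is: β̂₁ ± t*(α/2, n-2) × SE(β̂₁)

Step 1: Find critical t-value
- Confidence level = 0.99
- Degrees of freedom = n - 2 = 25 - 2 = 23
- t*(α/2, 23) = 2.8073

Step 2: Calculate margin of error
Margin = 2.8073 × 0.1663 = 0.4669

Step 3: Construct interval
CI = 1.9810 ± 0.4669
CI = (1.5141, 2.4479)

Interpretation: intervals built this way capture the true β₁ in 99% of repeated samples; here the plausible range for the per-unit effect of x on y is 1.5141 to 2.4479.
Both endpoints are positive, so the data support a genuinely positive slope at this confidence level.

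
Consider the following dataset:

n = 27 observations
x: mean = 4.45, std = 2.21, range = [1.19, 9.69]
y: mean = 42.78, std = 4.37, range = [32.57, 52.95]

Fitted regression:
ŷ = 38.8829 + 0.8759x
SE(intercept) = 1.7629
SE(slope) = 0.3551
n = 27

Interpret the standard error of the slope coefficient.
The slope 0.8759 is pinned down to within about ±0.3551 (one SE) by these data — relative uncertainty 40.5%, i.e. moderately precise.

SE(β̂₁) = s / √Sxx, where s is the residual standard deviation and Sxx = Σ(x − x̄)². It is the yardstick for how far β̂₁ = 0.8759 could plausibly be from the true slope.

Relative precision:
- SE / |β̂₁| = 0.3551 / 0.8759 = 40.5%
- Rule of thumb (under 20%: precise; 20% to under 50%: moderately precise; 50% or more: imprecise) → moderately precise

Link to interval estimation: a confidence interval for β₁ is β̂₁ ± t* × 0.3551, so SE sets the half-width per unit of t*.

What drives SE(β̂₁): more residual scatter → larger SE; wider spread of x values → smaller SE.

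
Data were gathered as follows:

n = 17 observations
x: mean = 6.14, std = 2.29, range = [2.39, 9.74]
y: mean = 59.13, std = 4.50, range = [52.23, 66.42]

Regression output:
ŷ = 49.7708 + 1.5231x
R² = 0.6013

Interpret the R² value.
The model explains 60.13% of the variance in y (R² = 0.6013), leaving 39.87% unexplained; the fit is moderate.

R² = 1 − SS_res/SS_tot compares the residual scatter to the total scatter of y about its mean.

Here R² = 0.6013:
- Explained: 60.13% of the variation in y
- Unexplained (residual): 100% − 60.13% = 39.87%
- Rule of thumb (below 0.3 weak; 0.3 to below 0.7 moderate; 0.7 and above strong) → moderate

Calculation: R² = 1 − (SS_res / SS_tot), where SS_res is the sum of squared residuals and SS_tot the total sum of squares.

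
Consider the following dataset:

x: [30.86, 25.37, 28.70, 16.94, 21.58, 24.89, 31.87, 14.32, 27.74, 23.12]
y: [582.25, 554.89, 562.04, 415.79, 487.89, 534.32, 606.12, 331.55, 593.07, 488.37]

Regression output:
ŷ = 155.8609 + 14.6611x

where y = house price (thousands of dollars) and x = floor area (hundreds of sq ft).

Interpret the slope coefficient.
For each additional hundred sq ft of floor area, predicted house price increases by approximately 14.6611 thousand dollars.

β₁ = 14.6611 is the change in predicted house price (thousand dollars) per additional hundred sq ft of floor area.

Interpretation:
- Floor area up by 1 hundred sq ft → predicted house price increases by 14.6611 thousand dollars
- The effect is assumed constant over the observed range of x (linearity)
- The sign (+) gives the direction; the magnitude 14.6611 gives the size of the effect per hundred sq ft

(β₀ = 155.8609 is the fitted value at x = 0 and is not part of the slope interpretation.)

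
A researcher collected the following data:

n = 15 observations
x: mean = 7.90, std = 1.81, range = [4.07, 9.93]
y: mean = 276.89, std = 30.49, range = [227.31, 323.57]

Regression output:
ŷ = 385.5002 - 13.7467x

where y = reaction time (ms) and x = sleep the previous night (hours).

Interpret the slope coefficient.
An increase of one hour in sleep is associated with a 13.7467 ms decrease in predicted reaction time.

The slope β₁ = -13.7467 gives the rate at which the fitted reaction time changes with sleep.

Interpretation:
- Sleep up by 1 hour → predicted reaction time decreases by 13.7467 ms
- This is a linear approximation: the same per-unit change is assumed across the whole observed x range
- The sign (−) gives the direction; the magnitude 13.7467 gives the size of the effect per hour

(β₀ = 385.5002 is the fitted value at x = 0 and is not part of the slope interpretation.)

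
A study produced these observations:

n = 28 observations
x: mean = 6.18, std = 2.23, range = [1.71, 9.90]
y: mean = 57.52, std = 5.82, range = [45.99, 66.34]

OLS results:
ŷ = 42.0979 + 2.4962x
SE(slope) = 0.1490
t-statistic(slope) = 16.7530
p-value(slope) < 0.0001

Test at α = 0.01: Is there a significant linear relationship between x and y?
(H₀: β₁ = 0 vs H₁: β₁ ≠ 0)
Since p-value < 0.0001 < α = 0.01, reject H₀ — the slope is significantly different from 0.

Hypothesis test for the slope coefficient:

H₀: β₁ = 0 (no linear relationship)
H₁: β₁ ≠ 0 (linear relationship exists)

Test statistic: t = β̂₁ / SE(β̂₁) = 2.4962 / 0.1490 = 16.7530

The p-value (<0.0001) is the probability, under H₀, of a t-statistic at least as extreme as |t| = 16.7530 (two-sided, df = n − 2 = 26).

Decision rule: reject H₀ if p-value < α.
p-value < 0.0001 < α = 0.01 → reject H₀.

There is sufficient evidence at the 1% significance level to conclude that a linear relationship exists between x and y.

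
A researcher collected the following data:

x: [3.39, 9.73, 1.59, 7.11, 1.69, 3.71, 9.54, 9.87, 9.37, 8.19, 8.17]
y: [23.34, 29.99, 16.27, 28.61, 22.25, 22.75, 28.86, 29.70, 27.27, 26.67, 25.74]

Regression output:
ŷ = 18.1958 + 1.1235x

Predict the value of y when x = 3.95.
ŷ = 22.6336

x = 3.95 lies inside the observed range [1.59, 9.87], so the fitted equation applies directly:

ŷ = 18.1958 + 1.1235 × 3.95
ŷ = 18.1958 + 4.4378
ŷ = 22.6336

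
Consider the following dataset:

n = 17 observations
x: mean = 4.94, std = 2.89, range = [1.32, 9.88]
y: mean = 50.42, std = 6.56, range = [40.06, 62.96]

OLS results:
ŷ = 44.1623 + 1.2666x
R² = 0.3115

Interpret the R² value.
About 31.15% of the variability in y is accounted for by the regression on x (R² = 0.3115) — a moderate linear fit.

The coefficient of determination R² is the fraction of the total variation in y that the fitted line accounts for.

Here R² = 0.3115:
- Explained: 31.15% of the variation in y
- Unexplained (residual): 100% − 31.15% = 68.85%
- Rule of thumb (below 0.3 weak; 0.3 to below 0.7 moderate; 0.7 and above strong) → moderate

Note: R² says nothing about causation, and a high R² does not by itself mean the linear form is appropriate — check the residuals.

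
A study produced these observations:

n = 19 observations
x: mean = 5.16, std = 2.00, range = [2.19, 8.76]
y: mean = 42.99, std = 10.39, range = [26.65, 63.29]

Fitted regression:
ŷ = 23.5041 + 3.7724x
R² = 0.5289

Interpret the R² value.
The model explains 52.89% of the variance in y (R² = 0.5289), leaving 47.11% unexplained; the fit is moderate.

R² = 1 − SS_res/SS_tot compares the residual scatter to the total scatter of y about its mean.

Here R² = 0.5289:
- Explained: 52.89% of the variation in y
- Unexplained (residual): 100% − 52.89% = 47.11%
- Rule of thumb (below 0.3 weak; 0.3 to below 0.7 moderate; 0.7 and above strong) → moderate

Note: R² says nothing about causation, and a high R² does not by itself mean the linear form is appropriate — check the residuals.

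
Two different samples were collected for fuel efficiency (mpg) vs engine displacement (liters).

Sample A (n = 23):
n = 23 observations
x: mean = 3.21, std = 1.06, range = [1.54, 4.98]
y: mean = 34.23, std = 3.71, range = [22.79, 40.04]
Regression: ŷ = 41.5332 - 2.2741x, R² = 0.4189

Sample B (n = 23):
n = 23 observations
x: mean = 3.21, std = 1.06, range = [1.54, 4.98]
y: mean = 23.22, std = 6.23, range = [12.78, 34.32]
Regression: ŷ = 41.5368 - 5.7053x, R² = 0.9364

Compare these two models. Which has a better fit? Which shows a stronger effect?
Model B has the better fit (R² = 0.9364 vs 0.4189). Model B shows the stronger effect (|β₁| = 5.7053 vs 2.2741).

Model Comparison:

Which explains more variance? (R²)
- Model A: R² = 0.4189 → 41.89% of variance in fuel efficiency explained
- Model B: R² = 0.9364 → 93.64% of variance in fuel efficiency explained
- 0.9364 > 0.4189 → Model B has the better fit

Which has the larger per-liter effect? (|β₁|)
- Model A: β₁ = -2.2741 → predicted fuel efficiency falls 2.2741 mpg per additional liter of engine displacement
- Model B: β₁ = -5.7053 → predicted fuel efficiency falls 5.7053 mpg per additional liter of engine displacement
- |-2.2741| < |-5.7053| → Model B shows the stronger marginal effect

Note: A steeper slope doesn't make a better model if the scatter around the line is large.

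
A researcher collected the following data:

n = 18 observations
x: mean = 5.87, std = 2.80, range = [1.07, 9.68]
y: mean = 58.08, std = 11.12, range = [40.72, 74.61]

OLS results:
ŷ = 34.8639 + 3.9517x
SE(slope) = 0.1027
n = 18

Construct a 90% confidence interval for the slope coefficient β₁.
The 90% CI for β₁ is (3.7724, 4.1310)

Confidence interval for the slope:

The 90% CI for β₁ is: β̂₁ ± t*(α/2, n-2) × SE(β̂₁)

Step 1: Find critical t-value
- Confidence level = 0.9
- Degrees of freedom = n - 2 = 18 - 2 = 16
- t*(α/2, 16) = 1.7459

Step 2: Calculate margin of error
Margin = 1.7459 × 0.1027 = 0.1793

Step 3: Construct interval
CI = 3.9517 ± 0.1793
CI = (3.7724, 4.1310)

Interpretation: each one-unit increase in x is associated with a change in mean y of between 3.7724 and 4.1310, with 90% confidence.
The interval does not include 0, suggesting a significant linear relationship.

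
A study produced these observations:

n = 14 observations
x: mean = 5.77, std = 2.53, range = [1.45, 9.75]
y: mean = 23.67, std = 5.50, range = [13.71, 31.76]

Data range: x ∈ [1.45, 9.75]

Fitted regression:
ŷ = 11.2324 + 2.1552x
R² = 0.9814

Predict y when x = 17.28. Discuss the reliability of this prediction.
The equation gives ŷ = 48.4743; however x = 17.28 is 7.53 units above the observed range, so this extrapolated value should not be trusted.

Prediction calculation:
ŷ = 11.2324 + 2.1552 × 17.28
ŷ = 48.4743

Reliability:
- Data range: x ∈ [1.45, 9.75]
- Prediction point: x = 17.28 is 7.53 units above the observed range → this is EXTRAPOLATION, not interpolation

Why that matters here:
- The standard error of prediction grows with (x − x̄)², and x = 17.28 is far from x̄ = 5.77
- Real relationships often flatten, saturate, or turn nonlinear at extremes
- There are no observations near this x to validate the fitted line there

Report the number if required, but flag clearly that it is an extrapolation.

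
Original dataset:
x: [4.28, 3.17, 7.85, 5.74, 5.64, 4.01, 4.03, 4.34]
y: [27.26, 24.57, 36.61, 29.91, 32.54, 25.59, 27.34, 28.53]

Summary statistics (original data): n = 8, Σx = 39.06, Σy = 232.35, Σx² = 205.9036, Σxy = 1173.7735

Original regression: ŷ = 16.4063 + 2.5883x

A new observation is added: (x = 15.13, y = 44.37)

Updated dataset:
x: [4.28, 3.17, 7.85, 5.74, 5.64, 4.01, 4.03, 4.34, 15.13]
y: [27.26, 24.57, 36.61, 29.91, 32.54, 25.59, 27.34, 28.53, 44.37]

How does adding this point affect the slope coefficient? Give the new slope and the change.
New slope β₁ = 1.6486 versus 2.5883 before: a change of -0.9397 (-36.3%).

x = 15.13 lies well outside the original x-range [3.17, 7.85] (x̄ ≈ 4.88), so this observation has high leverage and can move the slope substantially.

Step 1: Update the sums with the new point (n goes from 8 to 9)
Σx  = 39.06 + 15.13 = 54.19
Σy  = 232.35 + 44.37 = 276.72
Σx² = 205.9036 + 15.13² = 205.9036 + 228.9169 = 434.8205
Σxy = 1173.7735 + 15.13×44.37 = 1173.7735 + 671.3181 = 1845.0916

Step 2: Recompute the slope with b₁ = (nΣxy − ΣxΣy) / (nΣx² − (Σx)²)
Numerator   = 9×1845.0916 − 54.19×276.72 = 16605.8244 − 14995.4568 = 1610.3676
Denominator = 9×434.8205 − 54.19² = 3913.3845 − 2936.5561 = 976.8284
b₁(new) = 1610.3676 / 976.8284 = 1.6486

(Same formula on the original sums: (8×1173.7735 − 39.06×232.35) / (8×205.9036 − 39.06²) = 314.5970 / 121.5452 = 2.5883, matching the given fit.)

Step 3: Change in slope
Δβ₁ = 1.6486 − 2.5883 = -0.9397
Relative change = -0.9397 / 2.5883 × 100% = -36.3%
→ the slope decreases when the point is added.

Because the point sits below the extension of the original line at a high-leverage x, it tilts the fit down.
In practice: examine leverage (hᵢ) and Cook's distance rather than deleting it automatically.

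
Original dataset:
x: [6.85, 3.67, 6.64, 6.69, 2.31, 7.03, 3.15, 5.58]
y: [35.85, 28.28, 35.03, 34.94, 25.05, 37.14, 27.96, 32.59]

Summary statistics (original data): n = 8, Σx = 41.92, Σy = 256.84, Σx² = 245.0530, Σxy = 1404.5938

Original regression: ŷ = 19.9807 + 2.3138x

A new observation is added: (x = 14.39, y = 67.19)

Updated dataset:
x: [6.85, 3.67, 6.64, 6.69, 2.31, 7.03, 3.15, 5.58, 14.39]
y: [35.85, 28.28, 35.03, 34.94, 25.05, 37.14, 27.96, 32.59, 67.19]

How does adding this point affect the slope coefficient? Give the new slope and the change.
New slope β₁ = 3.4476 versus 2.3138 before: a change of +1.1338 (+49.0%).

x = 14.39 lies well outside the original x-range [2.31, 7.03] (x̄ ≈ 5.24), so this observation has high leverage and can move the slope substantially.

Step 1: Update the sums with the new point (n goes from 8 to 9)
Σx  = 41.92 + 14.39 = 56.31
Σy  = 256.84 + 67.19 = 324.03
Σx² = 245.0530 + 14.39² = 245.0530 + 207.0721 = 452.1251
Σxy = 1404.5938 + 14.39×67.19 = 1404.5938 + 966.8641 = 2371.4579

Step 2: Recompute the slope with b₁ = (nΣxy − ΣxΣy) / (nΣx² − (Σx)²)
Numerator   = 9×2371.4579 − 56.31×324.03 = 21343.1211 − 18246.1293 = 3096.9918
Denominator = 9×452.1251 − 56.31² = 4069.1259 − 3170.8161 = 898.3098
b₁(new) = 3096.9918 / 898.3098 = 3.4476

(Same formula on the original sums: (8×1404.5938 − 41.92×256.84) / (8×245.0530 − 41.92²) = 470.0176 / 203.1376 = 2.3138, matching the given fit.)

Step 3: Change in slope
Δβ₁ = 3.4476 − 2.3138 = +1.1338
Relative change = +1.1338 / 2.3138 × 100% = +49.0%
→ the slope increases when the point is added.

Because the point sits above the extension of the original line at a high-leverage x, it tilts the fit up.
In practice: refit with and without it and report both if conclusions differ.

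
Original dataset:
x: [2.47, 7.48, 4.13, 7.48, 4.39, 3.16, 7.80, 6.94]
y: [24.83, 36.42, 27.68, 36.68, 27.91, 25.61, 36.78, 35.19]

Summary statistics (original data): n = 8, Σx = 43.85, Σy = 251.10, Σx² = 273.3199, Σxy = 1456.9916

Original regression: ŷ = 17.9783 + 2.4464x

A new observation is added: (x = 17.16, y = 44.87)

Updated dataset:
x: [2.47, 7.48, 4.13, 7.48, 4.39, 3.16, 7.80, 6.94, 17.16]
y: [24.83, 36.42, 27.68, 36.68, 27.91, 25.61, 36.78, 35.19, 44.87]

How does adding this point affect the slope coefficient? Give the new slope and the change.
The slope changes from 2.4464 to 1.4306 (change of -1.0158, or -41.5%).

x = 17.16 lies well outside the original x-range [2.47, 7.80] (x̄ ≈ 5.48), so this observation has high leverage and can move the slope substantially.

Step 1: Update the sums with the new point (n goes from 8 to 9)
Σx  = 43.85 + 17.16 = 61.01
Σy  = 251.10 + 44.87 = 295.97
Σx² = 273.3199 + 17.16² = 273.3199 + 294.4656 = 567.7855
Σxy = 1456.9916 + 17.16×44.87 = 1456.9916 + 769.9692 = 2226.9608

Step 2: Recompute the slope with b₁ = (nΣxy − ΣxΣy) / (nΣx² − (Σx)²)
Numerator   = 9×2226.9608 − 61.01×295.97 = 20042.6472 − 18057.1297 = 1985.5175
Denominator = 9×567.7855 − 61.01² = 5110.0695 − 3722.2201 = 1387.8494
b₁(new) = 1985.5175 / 1387.8494 = 1.4306

(Same formula on the original sums: (8×1456.9916 − 43.85×251.10) / (8×273.3199 − 43.85²) = 645.1978 / 263.7367 = 2.4464, matching the given fit.)

Step 3: Change in slope
Δβ₁ = 1.4306 − 2.4464 = -1.0158
Relative change = -1.0158 / 2.4464 × 100% = -41.5%
→ the slope decreases when the point is added.

Because the point sits below the extension of the original line at a high-leverage x, it tilts the fit down.
In practice: examine leverage (hᵢ) and Cook's distance rather than deleting it automatically.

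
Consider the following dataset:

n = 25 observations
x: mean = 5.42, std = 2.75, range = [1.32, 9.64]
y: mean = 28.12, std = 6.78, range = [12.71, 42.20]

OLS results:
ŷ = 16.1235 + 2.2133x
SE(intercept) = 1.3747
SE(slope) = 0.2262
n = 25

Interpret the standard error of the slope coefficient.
SE(slope) = 0.2262 measures the uncertainty in the estimated slope. The coefficient is estimated precisely (SE/|β̂₁| = 10.2%).

SE(β̂₁) = 0.2262 says: if we drew many samples of n = 25 from the same population and refit each time, the fitted slopes would scatter with a standard deviation of roughly 0.2262 around the true β₁.

Relative precision:
- SE / |β̂₁| = 0.2262 / 2.2133 = 10.2%
- Rule of thumb (under 20%: precise; 20% to under 50%: moderately precise; 50% or more: imprecise) → precise

Link to the t-test: t = β̂₁ / SE(β̂₁) = 2.2133 / 0.2262 = 9.7847, the statistic for H₀: β₁ = 0.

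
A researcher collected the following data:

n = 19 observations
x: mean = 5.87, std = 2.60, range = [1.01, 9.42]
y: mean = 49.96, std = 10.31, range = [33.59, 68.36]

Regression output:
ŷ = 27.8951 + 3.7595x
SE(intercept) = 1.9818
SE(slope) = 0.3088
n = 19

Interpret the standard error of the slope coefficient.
The slope 3.7595 is pinned down to within about ±0.3088 (one SE) by these data — relative uncertainty 8.2%, i.e. precise.

SE(β̂₁) = s / √Sxx, where s is the residual standard deviation and Sxx = Σ(x − x̄)². It is the yardstick for how far β̂₁ = 3.7595 could plausibly be from the true slope.

Relative precision:
- SE / |β̂₁| = 0.3088 / 3.7595 = 8.2%
- Rule of thumb (under 20%: precise; 20% to under 50%: moderately precise; 50% or more: imprecise) → precise

Rough 95% range (±2 SE): 3.7595 ± 0.6176 → (3.1419, 4.3771).

What drives SE(β̂₁): wider spread of x values → smaller SE; larger n (here n = 19) → smaller SE.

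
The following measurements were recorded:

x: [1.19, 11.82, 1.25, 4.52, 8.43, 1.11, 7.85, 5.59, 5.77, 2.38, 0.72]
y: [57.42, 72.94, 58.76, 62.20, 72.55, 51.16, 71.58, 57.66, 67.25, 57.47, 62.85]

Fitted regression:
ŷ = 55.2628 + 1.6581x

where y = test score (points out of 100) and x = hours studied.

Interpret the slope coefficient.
On average, test score is about 1.6581 points higher for every extra hour of study time.

β₁ = 1.6581 is the change in predicted test score (points) per additional hour of study time.

Interpretation:
- Study time up by 1 hour → predicted test score increases by 1.6581 points
- The effect is assumed constant over the observed range of x (linearity)

(β₀ = 55.2628 is the fitted value at x = 0 and is not part of the slope interpretation.)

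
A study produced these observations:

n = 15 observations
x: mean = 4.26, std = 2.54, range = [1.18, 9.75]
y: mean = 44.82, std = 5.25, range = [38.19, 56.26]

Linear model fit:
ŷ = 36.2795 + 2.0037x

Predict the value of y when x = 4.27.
ŷ = 44.8353

To predict y for x = 4.27, substitute into the regression equation:

ŷ = 36.2795 + 2.0037 × 4.27
ŷ = 36.2795 + 8.5558
ŷ = 44.8353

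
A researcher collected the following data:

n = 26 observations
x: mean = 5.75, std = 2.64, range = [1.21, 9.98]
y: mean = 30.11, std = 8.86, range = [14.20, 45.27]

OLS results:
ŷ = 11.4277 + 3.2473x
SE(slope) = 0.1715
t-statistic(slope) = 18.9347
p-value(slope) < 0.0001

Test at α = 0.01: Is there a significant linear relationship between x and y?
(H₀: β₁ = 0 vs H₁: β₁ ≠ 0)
Reject H₀: p-value < 0.0001 < α = 0.01. The linear relationship is significant at the 1% level.

Hypothesis test for the slope coefficient:

H₀: β₁ = 0 (no linear relationship)
H₁: β₁ ≠ 0 (linear relationship exists)

Test statistic: t = β̂₁ / SE(β̂₁) = 3.2473 / 0.1715 = 18.9347

The p-value (<0.0001) is the probability, under H₀, of a t-statistic at least as extreme as |t| = 18.9347 (two-sided, df = n − 2 = 24).

Decision rule: reject H₀ if p-value < α.
p-value < 0.0001 < α = 0.01 → reject H₀.

At α = 0.01 the data do provide convincing evidence of a nonzero slope.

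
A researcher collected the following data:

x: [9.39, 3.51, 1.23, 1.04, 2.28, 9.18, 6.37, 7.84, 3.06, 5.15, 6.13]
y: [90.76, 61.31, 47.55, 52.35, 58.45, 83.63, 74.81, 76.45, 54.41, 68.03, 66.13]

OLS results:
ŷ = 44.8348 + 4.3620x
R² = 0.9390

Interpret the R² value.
The model explains 93.90% of the variance in y (R² = 0.9390), leaving 6.10% unexplained; the fit is strong.

The coefficient of determination R² is the fraction of the total variation in y that the fitted line accounts for.

Here R² = 0.9390:
- Explained: 93.90% of the variation in y
- Unexplained (residual): 100% − 93.90% = 6.10%
- Rule of thumb (below 0.3 weak; 0.3 to below 0.7 moderate; 0.7 and above strong) → strong

Calculation: R² = 1 − (SS_res / SS_tot), where SS_res is the sum of squared residuals and SS_tot the total sum of squares.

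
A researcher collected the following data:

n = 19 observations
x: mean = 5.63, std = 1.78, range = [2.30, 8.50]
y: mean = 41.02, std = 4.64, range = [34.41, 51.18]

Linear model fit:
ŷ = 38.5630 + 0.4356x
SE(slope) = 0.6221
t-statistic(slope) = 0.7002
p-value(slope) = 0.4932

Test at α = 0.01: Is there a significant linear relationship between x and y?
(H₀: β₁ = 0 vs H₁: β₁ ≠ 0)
Fail to reject H₀: p-value = 0.4932 ≥ α = 0.01. The linear relationship is not significant at the 1% level.

Hypothesis test for the slope coefficient:

H₀: β₁ = 0 (no linear relationship)
H₁: β₁ ≠ 0 (linear relationship exists)

Test statistic: t = β̂₁ / SE(β̂₁) = 0.4356 / 0.6221 = 0.7002

The p-value (0.4932) is the probability, under H₀, of a t-statistic at least as extreme as |t| = 0.7002 (two-sided, df = n − 2 = 17).

Decision rule: reject H₀ if p-value < α.
p-value = 0.4932 ≥ α = 0.01 → fail to reject H₀.

At α = 0.01 the data do not provide convincing evidence of a nonzero slope.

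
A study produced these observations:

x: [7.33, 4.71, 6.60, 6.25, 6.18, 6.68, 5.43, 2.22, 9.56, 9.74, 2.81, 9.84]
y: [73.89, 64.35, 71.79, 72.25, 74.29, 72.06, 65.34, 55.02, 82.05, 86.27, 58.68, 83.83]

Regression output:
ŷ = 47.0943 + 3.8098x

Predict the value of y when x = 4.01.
ŷ = 62.3716

To predict y for x = 4.01, substitute into the regression equation:

ŷ = 47.0943 + 3.8098 × 4.01
ŷ = 47.0943 + 15.2773
ŷ = 62.3716

This is a point prediction; actual observations scatter around it by roughly the residual standard deviation.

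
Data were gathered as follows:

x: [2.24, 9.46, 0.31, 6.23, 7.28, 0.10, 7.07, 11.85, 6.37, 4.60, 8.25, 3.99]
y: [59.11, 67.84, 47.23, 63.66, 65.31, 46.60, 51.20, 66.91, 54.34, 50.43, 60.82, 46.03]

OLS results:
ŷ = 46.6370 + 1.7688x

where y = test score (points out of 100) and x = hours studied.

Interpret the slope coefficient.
For each additional hour of study time, predicted test score increases by approximately 1.7688 points.

The slope β₁ = 1.7688 gives the rate at which the fitted test score changes with study time.

Interpretation:
- Study time up by 1 hour → predicted test score increases by 1.7688 points
- This is a linear approximation: the same per-unit change is assumed across the whole observed x range
- The sign (+) gives the direction; the magnitude 1.7688 gives the size of the effect per hour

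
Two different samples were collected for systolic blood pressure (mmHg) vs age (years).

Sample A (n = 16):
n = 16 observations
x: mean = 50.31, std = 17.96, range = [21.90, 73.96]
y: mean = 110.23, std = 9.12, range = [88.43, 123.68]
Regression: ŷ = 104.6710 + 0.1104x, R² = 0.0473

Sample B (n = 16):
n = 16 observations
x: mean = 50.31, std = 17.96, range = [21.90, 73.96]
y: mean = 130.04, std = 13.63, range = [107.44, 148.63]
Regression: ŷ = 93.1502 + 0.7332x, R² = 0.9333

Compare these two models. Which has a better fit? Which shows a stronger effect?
Model B has the better fit (R² = 0.9333 vs 0.0473). Model B shows the stronger effect (|β₁| = 0.7332 vs 0.1104).

Model Comparison:

Goodness of fit (R²):
- Model A: R² = 0.0473 → 4.73% of variance in blood pressure explained
- Model B: R² = 0.9333 → 93.33% of variance in blood pressure explained
- 0.9333 > 0.0473 → Model B has the better fit

Which has the larger per-year effect? (|β₁|)
- Model A: β₁ = 0.1104 → predicted blood pressure rises 0.1104 mmHg per additional year of age
- Model B: β₁ = 0.7332 → predicted blood pressure rises 0.7332 mmHg per additional year of age
- |0.1104| < |0.7332| → Model B shows the stronger marginal effect

Notes:
- R² measures how tightly points cluster around the line; β₁ measures how steep the line is — they answer different questions.
- A better fit (higher R²) doesn't necessarily mean a more important relationship.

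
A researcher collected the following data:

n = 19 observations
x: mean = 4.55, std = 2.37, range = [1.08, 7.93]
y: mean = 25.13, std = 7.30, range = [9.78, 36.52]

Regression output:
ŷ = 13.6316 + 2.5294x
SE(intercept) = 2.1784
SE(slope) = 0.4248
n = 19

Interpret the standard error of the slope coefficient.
SE(β̂₁) = 0.4248 is the estimated standard deviation of the slope estimate across repeated samples; relative to β̂₁ = 2.5294 that is 16.8%, a precise estimate.

SE(β̂₁) = 0.4248 says: if we drew many samples of n = 19 from the same population and refit each time, the fitted slopes would scatter with a standard deviation of roughly 0.4248 around the true β₁.

Relative precision:
- SE / |β̂₁| = 0.4248 / 2.5294 = 16.8%
- Rule of thumb (under 20%: precise; 20% to under 50%: moderately precise; 50% or more: imprecise) → precise

Link to the t-test: t = β̂₁ / SE(β̂₁) = 2.5294 / 0.4248 = 5.9543, the statistic for H₀: β₁ = 0.

What drives SE(β̂₁): larger n (here n = 19) → smaller SE; more residual scatter → larger SE.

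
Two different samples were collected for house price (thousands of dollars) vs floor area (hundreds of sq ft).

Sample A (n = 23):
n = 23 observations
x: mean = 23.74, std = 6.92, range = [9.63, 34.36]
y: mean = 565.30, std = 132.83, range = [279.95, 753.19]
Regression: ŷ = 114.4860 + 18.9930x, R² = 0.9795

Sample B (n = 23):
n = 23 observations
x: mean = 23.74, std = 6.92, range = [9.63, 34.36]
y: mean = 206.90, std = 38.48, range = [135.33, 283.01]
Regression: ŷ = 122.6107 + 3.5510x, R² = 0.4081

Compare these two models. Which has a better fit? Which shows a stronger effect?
Model A has the better fit (R² = 0.9795 vs 0.4081). Model A shows the stronger effect (|β₁| = 18.9930 vs 3.5510).

Model Comparison:

Goodness of fit (R²):
- Model A: R² = 0.9795 → 97.95% of variance in house price explained
- Model B: R² = 0.4081 → 40.81% of variance in house price explained
- 0.9795 > 0.4081 → Model A has the better fit

Strength of effect — compare |β₁|:
- Model A: β₁ = 18.9930 → predicted house price rises 18.9930 thousand dollars per additional hundred sq ft of floor area
- Model B: β₁ = 3.5510 → predicted house price rises 3.5510 thousand dollars per additional hundred sq ft of floor area
- |18.9930| > |3.5510| → Model A shows the stronger marginal effect

Notes:
- A better fit (higher R²) doesn't necessarily mean a more important relationship.
- A steeper slope doesn't make a better model if the scatter around the line is large.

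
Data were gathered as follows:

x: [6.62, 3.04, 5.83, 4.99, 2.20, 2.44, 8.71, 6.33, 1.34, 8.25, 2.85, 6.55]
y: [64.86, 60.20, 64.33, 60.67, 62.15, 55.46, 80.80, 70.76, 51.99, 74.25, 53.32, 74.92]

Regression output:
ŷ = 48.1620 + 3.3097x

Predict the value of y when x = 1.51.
ŷ = 53.1596

Plug x = 1.51 into the fitted line:

ŷ = 48.1620 + 3.3097 × 1.51
ŷ = 48.1620 + 4.9976
ŷ = 53.1596

This is the fitted mean response at that x — an individual observation would come with a wider prediction interval.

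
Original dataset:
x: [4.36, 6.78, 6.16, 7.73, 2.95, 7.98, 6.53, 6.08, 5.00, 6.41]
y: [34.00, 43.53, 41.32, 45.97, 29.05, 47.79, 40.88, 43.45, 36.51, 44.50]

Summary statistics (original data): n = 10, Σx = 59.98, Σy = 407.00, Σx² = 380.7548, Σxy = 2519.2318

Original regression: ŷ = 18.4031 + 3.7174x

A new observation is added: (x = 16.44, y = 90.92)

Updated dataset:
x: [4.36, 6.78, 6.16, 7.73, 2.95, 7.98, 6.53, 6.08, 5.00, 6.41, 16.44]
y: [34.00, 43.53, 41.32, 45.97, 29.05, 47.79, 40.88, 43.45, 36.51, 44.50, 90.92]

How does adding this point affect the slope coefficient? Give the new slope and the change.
New slope β₁ = 4.6186 versus 3.7174 before: a change of +0.9012 (+24.2%).

The new point has HIGH LEVERAGE: x = 16.44 is far from the original mean x̄ = 59.98/10 ≈ 6.00 (original range [2.95, 7.98]).

Step 1: Update the sums with the new point (n goes from 10 to 11)
Σx  = 59.98 + 16.44 = 76.42
Σy  = 407.00 + 90.92 = 497.92
Σx² = 380.7548 + 16.44² = 380.7548 + 270.2736 = 651.0284
Σxy = 2519.2318 + 16.44×90.92 = 2519.2318 + 1494.7248 = 4013.9566

Step 2: Recompute the slope with b₁ = (nΣxy − ΣxΣy) / (nΣx² − (Σx)²)
Numerator   = 11×4013.9566 − 76.42×497.92 = 44153.5226 − 38051.0464 = 6102.4762
Denominator = 11×651.0284 − 76.42² = 7161.3124 − 5840.0164 = 1321.2960
b₁(new) = 6102.4762 / 1321.2960 = 4.6186

(Same formula on the original sums: (10×2519.2318 − 59.98×407.00) / (10×380.7548 − 59.98²) = 780.4580 / 209.9476 = 3.7174, matching the given fit.)

Step 3: Change in slope
Δβ₁ = 4.6186 − 3.7174 = +0.9012
Relative change = +0.9012 / 3.7174 × 100% = +24.2%
→ the slope increases when the point is added.

A high-leverage point only changes the slope if it is off the original line; here y = 90.92 is above the original trend, so the slope increases.
In practice: refit with and without it and report both if conclusions differ; investigate whether it comes from the same population as the rest of the sample.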